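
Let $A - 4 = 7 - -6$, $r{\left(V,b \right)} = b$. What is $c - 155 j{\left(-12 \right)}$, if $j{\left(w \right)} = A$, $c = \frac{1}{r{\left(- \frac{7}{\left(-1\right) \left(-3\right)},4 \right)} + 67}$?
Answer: $- \frac{187084}{71} \approx -2635.0$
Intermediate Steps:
$A = 17$ ($A = 4 + \left(7 - -6\right) = 4 + \left(7 + 6\right) = 4 + 13 = 17$)
$c = \frac{1}{71}$ ($c = \frac{1}{4 + 67} = \frac{1}{71} \approx 0.014085$)
$j{\left(w \right)} = 17$
$c - 155 j{\left(-12 \right)} = \frac{1}{71} - 2635 = - \frac{187084}{71}$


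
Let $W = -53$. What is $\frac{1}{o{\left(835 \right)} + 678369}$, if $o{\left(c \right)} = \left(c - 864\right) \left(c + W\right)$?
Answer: $\frac{1}{655691} \approx 1.5251 \cdot 10^{-6}$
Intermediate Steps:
$o{\left(c \right)} = \left(-864 + c\right) \left(-53 + c\right)$ ($o{\left(c \right)} = \left(c - 864\right) \left(c - 53\right) = \left(-864 + c\right) \left(-53 + c\right)$)
$\frac{1}{o{\left(835 \right)} + 678369} = \frac{1}{\left(45792 + 835^{2} - 765695\right) + 678369} = \frac{1}{\left(45792 + 697225 - 765695\right) + 678369} = \frac{1}{-22678 + 678369} = \frac{1}{655691}$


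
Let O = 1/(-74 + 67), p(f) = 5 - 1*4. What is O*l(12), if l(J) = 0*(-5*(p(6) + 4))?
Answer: 0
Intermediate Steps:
p(f) = 1 (p(f) = 5 - 4 = 1)
O = -⅐ (O = 1/(-7) = -⅐ ≈ -0.14286)
l(J) = 0 (l(J) = 0*(-5*(1 + 4)) = 0*(-5*5) = 0*(-25) = 0)
O*l(12) = -⅐*0 = 0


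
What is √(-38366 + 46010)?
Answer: 14*√39 ≈ 87.430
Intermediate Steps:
√(-38366 + 46010) = √7644 = 14*√39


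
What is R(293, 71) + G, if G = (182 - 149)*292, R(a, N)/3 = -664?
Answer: 7644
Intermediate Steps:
R(a, N) = -1992 (R(a, N) = 3*(-664) = -1992)
G = 9636 (G = 33*292 = 9636)
R(293, 71) + G = -1992 + 9636 = 7644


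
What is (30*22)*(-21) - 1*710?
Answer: -14570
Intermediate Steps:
(30*22)*(-21) - 1*710 = 660*(-21) - 710 = -13860 - 710 = -14570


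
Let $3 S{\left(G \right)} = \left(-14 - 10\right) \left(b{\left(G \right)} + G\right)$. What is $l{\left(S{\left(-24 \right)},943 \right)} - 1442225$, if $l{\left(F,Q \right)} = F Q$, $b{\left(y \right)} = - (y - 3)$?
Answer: $-1464857$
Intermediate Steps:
$b{\left(y \right)} = 3 - y$ ($b{\left(y \right)} = - (-3 + y) = 3 - y$)
$S{\left(G \right)} = -24$ ($S{\left(G \right)} = \frac{\left(-14 - 10\right) \left(\left(3 - G\right) + G\right)}{3} = \frac{\left(-24\right) 3}{3} = \frac{1}{3} \left(-72\right) = -24$)
$l{\left(S{\left(-24 \right)},943 \right)} - 1442225 = \left(-24\right) 943 - 1442225 = -22632 - 1442225 = -1464857$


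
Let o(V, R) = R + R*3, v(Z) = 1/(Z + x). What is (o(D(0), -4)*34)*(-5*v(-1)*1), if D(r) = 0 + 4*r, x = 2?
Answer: 2720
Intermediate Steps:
D(r) = 4*r
v(Z) = 1/(2 + Z) (v(Z) = 1/(Z + 2) = 1/(2 + Z))
o(V, R) = 4*R (o(V, R) = R + 3*R = 4*R)
(o(D(0), -4)*34)*(-5*v(-1)*1) = ((4*(-4))*34)*(-5/(2 - 1)*1) = (-16*34)*(-5/1*1) = -544*(-5*1) = -(-2720) = -544*(-5) = 2720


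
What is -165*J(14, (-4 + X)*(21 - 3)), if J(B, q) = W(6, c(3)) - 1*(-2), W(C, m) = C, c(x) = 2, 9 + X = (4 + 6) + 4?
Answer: -1320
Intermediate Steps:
X = 5 (X = -9 + ((4 + 6) + 4) = -9 + (10 + 4) = -9 + 14 = 5)
J(B, q) = 8 (J(B, q) = 6 - 1*(-2) = 6 + 2 = 8)
-165*J(14, (-4 + X)*(21 - 3)) = -165*8 = -1320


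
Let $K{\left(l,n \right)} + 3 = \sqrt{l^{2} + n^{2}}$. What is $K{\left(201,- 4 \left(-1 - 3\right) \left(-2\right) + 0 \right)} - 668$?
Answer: $-671 + 5 \sqrt{1657} \approx -467.47$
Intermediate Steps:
$K{\left(l,n \right)} = -3 + \sqrt{l^{2} + n^{2}}$
$K{\left(201,- 4 \left(-1 - 3\right) \left(-2\right) + 0 \right)} - 668 = \left(-3 + \sqrt{201^{2} + \left(- 4 \left(-1 - 3\right) \left(-2\right) + 0\right)^{2}}\right) - 668 = \left(-3 + \sqrt{40401 + \left(- 4 \left(\left(-4\right) \left(-2\right)\right) + 0\right)^{2}}\right) - 668 = \left(-3 + \sqrt{40401 + \left(\left(-4\right) 8 + 0\right)^{2}}\right) - 668 = \left(-3 + \sqrt{40401 + \left(-32 + 0\right)^{2}}\right) - 668 = \left(-3 + \sqrt{40401 + \left(-32\right)^{2}}\right) - 668 = \left(-3 + \sqrt{40401 + 1024}\right) - 668 = \left(-3 + \sqrt{41425}\right) - 668 = \left(-3 + 5 \sqrt{1657}\right) - 668 = -671 + 5 \sqrt{1657}$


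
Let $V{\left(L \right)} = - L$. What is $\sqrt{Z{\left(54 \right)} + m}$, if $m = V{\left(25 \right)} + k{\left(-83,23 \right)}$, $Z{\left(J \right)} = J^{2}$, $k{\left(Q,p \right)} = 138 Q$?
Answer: $i \sqrt{8563} \approx 92.536 i$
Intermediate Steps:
$m = -11479$ ($m = \left(-1\right) 25 + 138 \left(-83\right) = -25 - 11454 = -11479$)
$\sqrt{Z{\left(54 \right)} + m} = \sqrt{54^{2} - 11479} = \sqrt{2916 - 11479} = \sqrt{-8563} = i \sqrt{8563}$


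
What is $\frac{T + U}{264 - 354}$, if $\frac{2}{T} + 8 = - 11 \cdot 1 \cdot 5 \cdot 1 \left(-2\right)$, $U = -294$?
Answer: $\frac{14993}{4590} \approx 3.2664$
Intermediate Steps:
$T = \frac{1}{51}$ ($T = \frac{2}{-8 - 11 \cdot 1 \cdot 5 \cdot 1 \left(-2\right)} = \frac{2}{-8 - 11 \cdot 1 \cdot 5 \left(-2\right)} = \frac{2}{-8 - 11 \cdot 1 \left(-10\right)} = \frac{2}{-8 - -110} = \frac{2}{-8 + 110} = \frac{2}{102} = 2 \cdot \frac{1}{102} = \frac{1}{51} \approx 0.019608$)
$\frac{T + U}{264 - 354} = \frac{\frac{1}{51} - 294}{264 - 354} = - \frac{14993}{51 \left(-90\right)} = \left(- \frac{14993}{51}\right) \left(- \frac{1}{90}\right) = \frac{14993}{4590}$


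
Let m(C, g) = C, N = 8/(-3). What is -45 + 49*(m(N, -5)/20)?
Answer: -773/15 ≈ -51.533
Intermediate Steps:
N = -8/3 (N = 8*(-⅓) = -8/3 ≈ -2.6667)
-45 + 49*(m(N, -5)/20) = -45 + 49*(-8/3/20) = -45 + 49*(-8/3*1/20) = -45 + 49*(-2/15) = -45 - 98/15 = -773/15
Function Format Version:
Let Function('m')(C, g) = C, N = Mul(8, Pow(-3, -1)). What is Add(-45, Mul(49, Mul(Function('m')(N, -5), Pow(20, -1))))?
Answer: Rational(-773, 15) ≈ -51.533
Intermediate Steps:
N = Rational(-8, 3) (N = Mul(8, Rational(-1, 3)) = Rational(-8, 3) ≈ -2.6667)
Add(-45, Mul(49, Mul(Function('m')(N, -5), Pow(20, -1)))) = Add(-45, Mul(49, Mul(Rational(-8, 3), Pow(20, -1)))) = Add(-45, Mul(49, Mul(Rational(-8, 3), Rational(1, 20)))) = Add(-45, Mul(49, Rational(-2, 15))) = Add(-45, Rational(-98, 15)) = Rational(-773, 15)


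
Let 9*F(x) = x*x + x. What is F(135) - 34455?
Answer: -32415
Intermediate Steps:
F(x) = x/9 + x²/9 (F(x) = (x*x + x)/9 = (x² + x)/9 = (x + x²)/9 = x/9 + x²/9)
F(135) - 34455 = (⅑)*135*(1 + 135) - 34455 = (⅑)*135*136 - 34455 = 2040 - 34455 = -32415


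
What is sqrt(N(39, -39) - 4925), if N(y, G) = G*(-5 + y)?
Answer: I*sqrt(6251) ≈ 79.063*I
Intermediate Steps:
sqrt(N(39, -39) - 4925) = sqrt(-39*(-5 + 39) - 4925) = sqrt(-39*34 - 4925) = sqrt(-1326 - 4925) = sqrt(-6251) = I*sqrt(6251)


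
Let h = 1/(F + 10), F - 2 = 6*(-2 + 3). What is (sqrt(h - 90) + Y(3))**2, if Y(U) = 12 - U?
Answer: (54 + I*sqrt(3238))**2/36 ≈ -8.9444 + 170.71*I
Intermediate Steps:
F = 8 (F = 2 + 6*(-2 + 3) = 2 + 6*1 = 2 + 6 = 8)
h = 1/18 (h = 1/(8 + 10) = 1/18 ≈ 0.055556)
(sqrt(h - 90) + Y(3))**2 = (sqrt(1/18 - 90) + (12 - 1*3))**2 = (sqrt(-1619/18) + (12 - 3))**2 = (I*sqrt(3238)/6 + 9)**2 = (9 + I*sqrt(3238)/6)**2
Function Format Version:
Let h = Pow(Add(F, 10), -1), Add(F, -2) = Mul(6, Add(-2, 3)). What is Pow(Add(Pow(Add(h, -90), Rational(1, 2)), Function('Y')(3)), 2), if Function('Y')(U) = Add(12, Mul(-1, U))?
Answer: Mul(Rational(1, 36), Pow(Add(54, Mul(I, Pow(3238, Rational(1, 2)))), 2)) ≈ Add(-8.9444, Mul(170.71, I))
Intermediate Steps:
F = 8 (F = Add(2, Mul(6, Add(-2, 3))) = Add(2, Mul(6, 1)) = Add(2, 6) = 8)
h = Rational(1, 18) (h = Pow(Add(8, 10), -1) = Pow(18, -1) = Rational(1, 18) ≈ 0.055556)
Pow(Add(Pow(Add(h, -90), Rational(1, 2)), Function('Y')(3)), 2) = Pow(Add(Pow(Add(Rational(1, 18), -90), Rational(1, 2)), Add(12, Mul(-1, 3))), 2) = Pow(Add(Pow(Rational(-1619, 18), Rational(1, 2)), Add(12, -3)), 2) = Pow(Add(Mul(Rational(1, 6), I, Pow(3238, Rational(1, 2))), 9), 2) = Pow(Add(9, Mul(Rational(1, 6), I, Pow(3238, Rational(1, 2)))), 2)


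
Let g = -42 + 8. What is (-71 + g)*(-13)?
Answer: 1365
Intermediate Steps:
g = -34
(-71 + g)*(-13) = (-71 - 34)*(-13) = -105*(-13) = 1365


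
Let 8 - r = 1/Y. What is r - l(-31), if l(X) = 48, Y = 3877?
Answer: -155081/3877 ≈ -40.000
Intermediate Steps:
r = 31015/3877 (r = 8 - 1/3877 = 31015/3877 ≈ 7.9997)
r - l(-31) = 31015/3877 - 1*48 = 31015/3877 - 48 = -155081/3877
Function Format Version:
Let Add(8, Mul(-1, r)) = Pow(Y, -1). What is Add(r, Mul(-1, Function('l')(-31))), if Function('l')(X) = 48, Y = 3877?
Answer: Rational(-155081, 3877) ≈ -40.000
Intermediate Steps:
r = Rational(31015, 3877) (r = Add(8, Mul(-1, Pow(3877, -1))) = Add(8, Mul(-1, Rational(1, 3877))) = Add(8, Rational(-1, 3877)) = Rational(31015, 3877) ≈ 7.9997)
Add(r, Mul(-1, Function('l')(-31))) = Add(Rational(31015, 3877), Mul(-1, 48)) = Add(Rational(31015, 3877), -48) = Rational(-155081, 3877)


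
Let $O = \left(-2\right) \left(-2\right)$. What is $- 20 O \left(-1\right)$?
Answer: $80$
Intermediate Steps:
$O = 4$
$- 20 O \left(-1\right) = \left(-20\right) 4 \left(-1\right) = \left(-80\right) \left(-1\right) = 80$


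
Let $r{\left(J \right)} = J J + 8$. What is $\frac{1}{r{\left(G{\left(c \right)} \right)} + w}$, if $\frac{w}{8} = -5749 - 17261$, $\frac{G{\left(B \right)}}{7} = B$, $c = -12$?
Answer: $- \frac{1}{177016} \approx -5.6492 \cdot 10^{-6}$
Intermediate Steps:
$G{\left(B \right)} = 7 B$
$w = -184080$ ($w = 8 \left(-5749 - 17261\right) = 8 \left(-23010\right) = -184080$)
$r{\left(J \right)} = 8 + J^{2}$ ($r{\left(J \right)} = J^{2} + 8 = 8 + J^{2}$)
$\frac{1}{r{\left(G{\left(c \right)} \right)} + w} = \frac{1}{\left(8 + \left(7 \left(-12\right)\right)^{2}\right) - 184080} = \frac{1}{\left(8 + \left(-84\right)^{2}\right) - 184080} = \frac{1}{\left(8 + 7056\right) - 184080} = \frac{1}{7064 - 184080} = \frac{1}{-177016} = - \frac{1}{177016}$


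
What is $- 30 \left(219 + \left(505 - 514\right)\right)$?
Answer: $-6300$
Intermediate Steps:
$- 30 \left(219 + \left(505 - 514\right)\right) = - 30 \left(219 - 9\right) = \left(-30\right) 210 = -6300$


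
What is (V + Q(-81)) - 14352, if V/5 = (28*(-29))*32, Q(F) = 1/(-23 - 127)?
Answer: -21640801/150 ≈ -1.4427e+5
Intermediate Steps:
Q(F) = -1/150 (Q(F) = 1/(-150) = -1/150)
V = -129920 (V = 5*((28*(-29))*32) = 5*(-812*32) = 5*(-25984) = -129920)
(V + Q(-81)) - 14352 = (-129920 - 1/150) - 14352 = -19488001/150 - 14352 = -21640801/150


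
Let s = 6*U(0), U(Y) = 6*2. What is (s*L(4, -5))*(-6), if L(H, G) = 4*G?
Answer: 8640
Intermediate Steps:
U(Y) = 12
s = 72 (s = 6*12 = 72)
(s*L(4, -5))*(-6) = (72*(4*(-5)))*(-6) = (72*(-20))*(-6) = -1440*(-6) = 8640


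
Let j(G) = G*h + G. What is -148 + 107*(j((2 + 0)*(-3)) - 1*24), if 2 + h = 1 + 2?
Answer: -4000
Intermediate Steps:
h = 1 (h = -2 + (1 + 2) = -2 + 3 = 1)
j(G) = 2*G (j(G) = G*1 + G = G + G = 2*G)
-148 + 107*(j((2 + 0)*(-3)) - 1*24) = -148 + 107*(2*((2 + 0)*(-3)) - 1*24) = -148 + 107*(2*(2*(-3)) - 24) = -148 + 107*(2*(-6) - 24) = -148 + 107*(-12 - 24) = -148 + 107*(-36) = -148 - 3852 = -4000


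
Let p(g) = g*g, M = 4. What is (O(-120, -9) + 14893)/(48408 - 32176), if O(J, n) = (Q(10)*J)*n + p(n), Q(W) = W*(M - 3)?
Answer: 12887/8116 ≈ 1.5879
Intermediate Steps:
p(g) = g**2
Q(W) = W (Q(W) = W*(4 - 3) = W*1 = W)
O(J, n) = n**2 + 10*J*n (O(J, n) = (10*J)*n + n**2 = 10*J*n + n**2 = n**2 + 10*J*n)
(O(-120, -9) + 14893)/(48408 - 32176) = (-9*(-9 + 10*(-120)) + 14893)/(48408 - 32176) = (-9*(-9 - 1200) + 14893)/16232 = (-9*(-1209) + 14893)*(1/16232) = (10881 + 14893)*(1/16232) = 25774*(1/16232) = 12887/8116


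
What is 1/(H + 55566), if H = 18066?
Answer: 1/73632 ≈ 1.3581e-5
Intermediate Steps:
1/(H + 55566) = 1/(18066 + 55566) = 1/73632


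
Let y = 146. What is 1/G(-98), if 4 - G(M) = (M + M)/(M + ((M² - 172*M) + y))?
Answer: 6627/26557 ≈ 0.24954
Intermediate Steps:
G(M) = 4 - 2*M/(146 + M² - 171*M) (G(M) = 4 - (M + M)/(M + ((M² - 172*M) + 146)) = 4 - 2*M/(M + (146 + M² - 172*M)) = 4 - 2*M/(146 + M² - 171*M))
1/G(-98) = 1/(2*(292 - 343*(-98) + 2*(-98)²)/(146 + (-98)² - 171*(-98))) = 1/(2*(292 + 33614 + 2*9604)/(146 + 9604 + 16758)) = 1/(2*(292 + 33614 + 19208)/26508) = 1/(2*(1/26508)*53114) = 1/(26557/6627) = 6627/26557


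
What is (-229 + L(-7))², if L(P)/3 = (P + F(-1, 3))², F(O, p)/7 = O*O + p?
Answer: 1196836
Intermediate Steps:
F(O, p) = 7*p + 7*O² (F(O, p) = 7*(O*O + p) = 7*(O² + p) = 7*(p + O²) = 7*p + 7*O²)
L(P) = 3*(28 + P)² (L(P) = 3*(P + (7*3 + 7*(-1)²))² = 3*(P + (21 + 7*1))² = 3*(P + (21 + 7))² = 3*(P + 28)² = 3*(28 + P)²)
(-229 + L(-7))² = (-229 + 3*(28 - 7)²)² = (-229 + 3*21²)² = (-229 + 3*441)² = (-229 + 1323)² = 1094² = 1196836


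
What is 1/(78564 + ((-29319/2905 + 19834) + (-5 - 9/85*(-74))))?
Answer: 49385/4859026828 ≈ 1.0164e-5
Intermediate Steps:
1/(78564 + ((-29319/2905 + 19834) + (-5 - 9/85*(-74)))) = 1/(78564 + (57588451/2905 + (-5 + 666/85))) = 1/(78564 + (57588451/2905 + 241/85)) = 1/(78564 + 979143688/49385) = 1/(4859026828/49385) = 49385/4859026828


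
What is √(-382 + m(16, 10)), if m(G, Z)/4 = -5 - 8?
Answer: I*√434 ≈ 20.833*I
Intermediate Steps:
m(G, Z) = -52 (m(G, Z) = 4*(-5 - 8) = 4*(-13) = -52)
√(-382 + m(16, 10)) = √(-382 - 52) = √(-434) = I*√434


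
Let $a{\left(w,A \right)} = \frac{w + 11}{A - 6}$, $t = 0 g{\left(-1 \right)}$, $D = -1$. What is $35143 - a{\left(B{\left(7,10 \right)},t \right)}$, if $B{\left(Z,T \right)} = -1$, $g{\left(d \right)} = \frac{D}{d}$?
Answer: $\frac{105434}{3} \approx 35145.0$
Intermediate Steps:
$g{\left(d \right)} = - \frac{1}{d}$
$t = 0$ ($t = 0 \left(- \frac{1}{-1}\right) = 0 \left(\left(-1\right) \left(-1\right)\right) = 0 \cdot 1 = 0$)
$a{\left(w,A \right)} = \frac{11 + w}{-6 + A}$
$35143 - a{\left(B{\left(7,10 \right)},t \right)} = 35143 - \frac{11 - 1}{-6 + 0} = 35143 - \frac{1}{-6} \cdot 10 = 35143 - \left(- \frac{1}{6}\right) 10 = 35143 - - \frac{5}{3} = 35143 + \frac{5}{3} = \frac{105434}{3}$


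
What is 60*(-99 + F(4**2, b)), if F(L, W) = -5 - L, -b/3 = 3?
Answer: -7200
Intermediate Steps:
b = -9 (b = -3*3 = -9)
60*(-99 + F(4**2, b)) = 60*(-99 + (-5 - 1*4**2)) = 60*(-99 + (-5 - 1*16)) = 60*(-99 + (-5 - 16)) = 60*(-99 - 21) = 60*(-120) = -7200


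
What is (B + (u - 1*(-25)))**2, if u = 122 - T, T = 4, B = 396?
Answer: 290521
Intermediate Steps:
u = 118 (u = 122 - 1*4 = 122 - 4 = 118)
(B + (u - 1*(-25)))**2 = (396 + (118 - 1*(-25)))**2 = (396 + (118 + 25))**2 = (396 + 143)**2 = 539**2 = 290521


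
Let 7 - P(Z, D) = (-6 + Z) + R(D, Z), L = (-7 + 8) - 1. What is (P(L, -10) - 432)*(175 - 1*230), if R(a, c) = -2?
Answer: 22935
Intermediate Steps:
L = 0 (L = 1 - 1 = 0)
P(Z, D) = 15 - Z (P(Z, D) = 7 - ((-6 + Z) - 2) = 7 - (-8 + Z) = 7 + (8 - Z) = 15 - Z)
(P(L, -10) - 432)*(175 - 1*230) = ((15 - 1*0) - 432)*(175 - 1*230) = ((15 + 0) - 432)*(175 - 230) = (15 - 432)*(-55) = -417*(-55) = 22935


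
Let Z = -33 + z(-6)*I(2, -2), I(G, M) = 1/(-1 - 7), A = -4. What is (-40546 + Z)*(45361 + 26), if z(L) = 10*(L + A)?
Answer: -3682383471/2 ≈ -1.8412e+9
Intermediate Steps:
z(L) = -40 + 10*L (z(L) = 10*(L - 4) = 10*(-4 + L) = -40 + 10*L)
I(G, M) = -⅛ (I(G, M) = 1/(-8) = -⅛)
Z = -41/2 (Z = -33 + (-40 + 10*(-6))*(-⅛) = -33 + (-40 - 60)*(-⅛) = -33 - 100*(-⅛) = -33 + 25/2 = -41/2 ≈ -20.500)
(-40546 + Z)*(45361 + 26) = (-40546 - 41/2)*(45361 + 26) = -81133/2*45387 = -3682383471/2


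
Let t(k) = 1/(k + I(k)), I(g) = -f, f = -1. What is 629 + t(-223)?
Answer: 139637/222 ≈ 629.00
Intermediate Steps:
I(g) = 1 (I(g) = -1*(-1) = 1)
t(k) = 1/(1 + k) (t(k) = 1/(k + 1) = 1/(1 + k))
629 + t(-223) = 629 + 1/(1 - 223) = 629 + 1/(-222) = 629 - 1/222 = 139637/222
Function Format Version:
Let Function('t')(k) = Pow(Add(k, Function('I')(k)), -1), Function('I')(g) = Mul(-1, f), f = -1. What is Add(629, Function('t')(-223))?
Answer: Rational(139637, 222) ≈ 629.00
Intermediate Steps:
Function('I')(g) = 1 (Function('I')(g) = Mul(-1, -1) = 1)
Function('t')(k) = Pow(Add(1, k), -1) (Function('t')(k) = Pow(Add(k, 1), -1) = Pow(Add(1, k), -1))
Add(629, Function('t')(-223)) = Add(629, Pow(Add(1, -223), -1)) = Add(629, Pow(-222, -1)) = Add(629, Rational(-1, 222)) = Rational(139637, 222)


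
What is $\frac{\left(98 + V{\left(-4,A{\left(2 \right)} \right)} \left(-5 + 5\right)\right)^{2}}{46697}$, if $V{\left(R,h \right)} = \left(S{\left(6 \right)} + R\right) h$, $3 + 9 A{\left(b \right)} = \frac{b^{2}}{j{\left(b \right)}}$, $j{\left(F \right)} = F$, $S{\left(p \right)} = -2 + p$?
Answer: $\frac{196}{953} \approx 0.20567$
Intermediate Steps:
$A{\left(b \right)} = - \frac{1}{3} + \frac{b}{9}$ ($A{\left(b \right)} = - \frac{1}{3} + \frac{b^{2} \frac{1}{b}}{9} = - \frac{1}{3} + \frac{b}{9}$)
$V{\left(R,h \right)} = h \left(4 + R\right)$ ($V{\left(R,h \right)} = \left(\left(-2 + 6\right) + R\right) h = \left(4 + R\right) h = h \left(4 + R\right)$)
$\frac{\left(98 + V{\left(-4,A{\left(2 \right)} \right)} \left(-5 + 5\right)\right)^{2}}{46697} = \frac{\left(98 + \left(- \frac{1}{3} + \frac{1}{9} \cdot 2\right) \left(4 - 4\right) \left(-5 + 5\right)\right)^{2}}{46697} = \left(98 + \left(- \frac{1}{3} + \frac{2}{9}\right) 0 \cdot 0\right)^{2} \cdot \frac{1}{46697} = \left(98 + \left(- \frac{1}{9}\right) 0 \cdot 0\right)^{2} \cdot \frac{1}{46697} = \left(98 + 0 \cdot 0\right)^{2} \cdot \frac{1}{46697} = \left(98 + 0\right)^{2} \cdot \frac{1}{46697} = 98^{2} \cdot \frac{1}{46697} = 9604 \cdot \frac{1}{46697} = \frac{196}{953}$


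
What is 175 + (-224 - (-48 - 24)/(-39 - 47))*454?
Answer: -4381747/43 ≈ -1.0190e+5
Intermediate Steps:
175 + (-224 - (-48 - 24)/(-39 - 47))*454 = 175 + (-224 - (-72)/(-86))*454 = 175 + (-224 - (-72)*(-1)/86)*454 = 175 + (-224 - 1*36/43)*454 = 175 + (-224 - 36/43)*454 = 175 - 9668/43*454 = 175 - 4389272/43 = -4381747/43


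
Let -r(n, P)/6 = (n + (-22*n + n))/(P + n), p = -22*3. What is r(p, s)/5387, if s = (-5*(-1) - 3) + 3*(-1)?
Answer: 7920/360929 ≈ 0.021943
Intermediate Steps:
p = -66
s = -1 (s = (5 - 3) - 3 = 2 - 3 = -1)
r(n, P) = 120*n/(P + n) (r(n, P) = -6*(n + (-22*n + n))/(P + n) = -6*(n - 21*n)/(P + n) = -6*(-20*n)/(P + n) = -(-120)*n/(P + n) = 120*n/(P + n))
r(p, s)/5387 = (120*(-66)/(-1 - 66))/5387 = (120*(-66)/(-67))*(1/5387) = (120*(-66)*(-1/67))*(1/5387) = (7920/67)*(1/5387) = 7920/360929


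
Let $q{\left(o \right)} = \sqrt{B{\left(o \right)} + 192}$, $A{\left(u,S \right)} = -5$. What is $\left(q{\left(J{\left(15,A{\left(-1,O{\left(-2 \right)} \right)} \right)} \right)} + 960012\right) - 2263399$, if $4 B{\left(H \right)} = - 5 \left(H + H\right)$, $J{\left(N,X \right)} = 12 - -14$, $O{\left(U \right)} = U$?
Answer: $-1303387 + \sqrt{127} \approx -1.3034 \cdot 10^{6}$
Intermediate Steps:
$J{\left(N,X \right)} = 26$ ($J{\left(N,X \right)} = 12 + 14 = 26$)
$B{\left(H \right)} = - \frac{5 H}{2}$ ($B{\left(H \right)} = \frac{\left(-5\right) \left(H + H\right)}{4} = \frac{\left(-5\right) 2 H}{4} = \frac{\left(-10\right) H}{4} = - \frac{5 H}{2}$)
$q{\left(o \right)} = \sqrt{192 - \frac{5 o}{2}}$ ($q{\left(o \right)} = \sqrt{- \frac{5 o}{2} + 192} = \sqrt{192 - \frac{5 o}{2}}$)
$\left(q{\left(J{\left(15,A{\left(-1,O{\left(-2 \right)} \right)} \right)} \right)} + 960012\right) - 2263399 = \left(\frac{\sqrt{768 - 260}}{2} + 960012\right) - 2263399 = \left(\frac{\sqrt{508}}{2} + 960012\right) - 2263399 = \left(\frac{2 \sqrt{127}}{2} + 960012\right) - 2263399 = \left(\sqrt{127} + 960012\right) - 2263399 = \left(960012 + \sqrt{127}\right) - 2263399 = -1303387 + \sqrt{127}$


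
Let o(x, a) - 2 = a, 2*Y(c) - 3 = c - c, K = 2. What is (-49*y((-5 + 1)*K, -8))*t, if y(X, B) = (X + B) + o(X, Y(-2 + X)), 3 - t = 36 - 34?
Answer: 1225/2 ≈ 612.50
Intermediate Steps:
Y(c) = 3/2 (Y(c) = 3/2 + (c - c)/2 = 3/2 + (½)*0 = 3/2 + 0 = 3/2)
o(x, a) = 2 + a
t = 1 (t = 3 - (36 - 34) = 3 - 1*2 = 3 - 2 = 1)
y(X, B) = 7/2 + B + X (y(X, B) = (X + B) + (2 + 3/2) = (B + X) + 7/2 = 7/2 + B + X)
(-49*y((-5 + 1)*K, -8))*t = -49*(7/2 - 8 + (-5 + 1)*2)*1 = -49*(7/2 - 8 - 4*2)*1 = -49*(7/2 - 8 - 8)*1 = -49*(-25/2)*1 = (1225/2)*1 = 1225/2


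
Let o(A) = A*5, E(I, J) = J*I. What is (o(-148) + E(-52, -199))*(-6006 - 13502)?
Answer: -187432864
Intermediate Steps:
E(I, J) = I*J
o(A) = 5*A
(o(-148) + E(-52, -199))*(-6006 - 13502) = (5*(-148) - 52*(-199))*(-6006 - 13502) = (-740 + 10348)*(-19508) = 9608*(-19508) = -187432864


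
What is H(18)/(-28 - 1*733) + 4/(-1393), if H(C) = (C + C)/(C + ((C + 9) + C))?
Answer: -3840/1060073 ≈ -0.0036224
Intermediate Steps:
H(C) = 2*C/(9 + 3*C) (H(C) = (2*C)/(C + ((9 + C) + C)) = (2*C)/(C + (9 + 2*C)) = (2*C)/(9 + 3*C) = 2*C/(9 + 3*C))
H(18)/(-28 - 1*733) + 4/(-1393) = ((⅔)*18/(3 + 18))/(-28 - 1*733) + 4/(-1393) = ((⅔)*18/21)/(-28 - 733) + 4*(-1/1393) = ((⅔)*18*(1/21))/(-761) - 4/1393 = (4/7)*(-1/761) - 4/1393 = -4/5327 - 4/1393 = -3840/1060073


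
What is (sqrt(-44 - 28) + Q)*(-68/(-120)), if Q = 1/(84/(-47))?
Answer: -799/2520 + 17*I*sqrt(2)/5 ≈ -0.31706 + 4.8083*I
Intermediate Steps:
Q = -47/84 (Q = 1/(84*(-1/47)) = 1/(-84/47) = -47/84 ≈ -0.55952)
(sqrt(-44 - 28) + Q)*(-68/(-120)) = (sqrt(-44 - 28) - 47/84)*(-68/(-120)) = (sqrt(-72) - 47/84)*(-68*(-1/120)) = (6*I*sqrt(2) - 47/84)*(17/30) = (-47/84 + 6*I*sqrt(2))*(17/30) = -799/2520 + 17*I*sqrt(2)/5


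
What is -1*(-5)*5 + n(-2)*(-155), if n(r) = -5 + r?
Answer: 1110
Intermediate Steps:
-1*(-5)*5 + n(-2)*(-155) = -1*(-5)*5 + (-5 - 2)*(-155) = 5*5 - 7*(-155) = 25 + 1085 = 1110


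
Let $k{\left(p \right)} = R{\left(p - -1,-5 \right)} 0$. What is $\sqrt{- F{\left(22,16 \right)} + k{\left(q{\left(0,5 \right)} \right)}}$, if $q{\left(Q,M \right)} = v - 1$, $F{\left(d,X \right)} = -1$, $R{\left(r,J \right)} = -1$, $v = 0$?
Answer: $1$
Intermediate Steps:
$q{\left(Q,M \right)} = -1$ ($q{\left(Q,M \right)} = 0 - 1 = -1$)
$k{\left(p \right)} = 0$ ($k{\left(p \right)} = \left(-1\right) 0 = 0$)
$\sqrt{- F{\left(22,16 \right)} + k{\left(q{\left(0,5 \right)} \right)}} = \sqrt{\left(-1\right) \left(-1\right) + 0} = \sqrt{1 + 0} = \sqrt{1} = 1$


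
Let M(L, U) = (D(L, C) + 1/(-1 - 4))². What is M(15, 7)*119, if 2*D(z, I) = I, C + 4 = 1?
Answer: 34391/100 ≈ 343.91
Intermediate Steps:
C = -3 (C = -4 + 1 = -3)
D(z, I) = I/2
M(L, U) = 289/100 (M(L, U) = ((½)*(-3) + 1/(-1 - 4))² = (-3/2 + 1/(-5))² = (-3/2 - ⅕)² = (-17/10)² = 289/100)
M(15, 7)*119 = (289/100)*119 = 34391/100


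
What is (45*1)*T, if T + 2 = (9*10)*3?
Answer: 12060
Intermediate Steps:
T = 268 (T = -2 + (9*10)*3 = -2 + 90*3 = -2 + 270 = 268)
(45*1)*T = (45*1)*268 = 45*268 = 12060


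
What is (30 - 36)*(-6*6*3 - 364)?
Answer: 2832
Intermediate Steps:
(30 - 36)*(-6*6*3 - 364) = -6*(-36*3 - 364) = -6*(-108 - 364) = -6*(-472) = 2832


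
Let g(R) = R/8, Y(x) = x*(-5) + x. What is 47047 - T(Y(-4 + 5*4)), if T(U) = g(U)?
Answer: 47055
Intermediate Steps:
Y(x) = -4*x (Y(x) = -5*x + x = -4*x)
g(R) = R/8 (g(R) = R*(⅛) = R/8)
T(U) = U/8
47047 - T(Y(-4 + 5*4)) = 47047 - (-4*(-4 + 5*4))/8 = 47047 - (-4*(-4 + 20))/8 = 47047 - (-4*16)/8 = 47047 - (-64)/8 = 47047 - 1*(-8) = 47047 + 8 = 47055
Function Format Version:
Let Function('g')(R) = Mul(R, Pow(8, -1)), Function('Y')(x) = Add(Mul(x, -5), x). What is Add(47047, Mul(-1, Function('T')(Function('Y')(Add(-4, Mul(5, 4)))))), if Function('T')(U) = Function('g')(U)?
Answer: 47055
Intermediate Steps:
Function('Y')(x) = Mul(-4, x) (Function('Y')(x) = Add(Mul(-5, x), x) = Mul(-4, x))
Function('g')(R) = Mul(Rational(1, 8), R) (Function('g')(R) = Mul(R, Rational(1, 8)) = Mul(Rational(1, 8), R))
Function('T')(U) = Mul(Rational(1, 8), U)
Add(47047, Mul(-1, Function('T')(Function('Y')(Add(-4, Mul(5, 4)))))) = Add(47047, Mul(-1, Mul(Rational(1, 8), Mul(-4, Add(-4, Mul(5, 4)))))) = Add(47047, Mul(-1, Mul(Rational(1, 8), Mul(-4, Add(-4, 20))))) = Add(47047, Mul(-1, Mul(Rational(1, 8), Mul(-4, 16)))) = Add(47047, Mul(-1, Mul(Rational(1, 8), -64))) = Add(47047, Mul(-1, -8)) = Add(47047, 8) = 47055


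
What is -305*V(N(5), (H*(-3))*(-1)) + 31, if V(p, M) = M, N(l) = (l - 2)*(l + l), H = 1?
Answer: -884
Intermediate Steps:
N(l) = 2*l*(-2 + l) (N(l) = (-2 + l)*(2*l) = 2*l*(-2 + l))
-305*V(N(5), (H*(-3))*(-1)) + 31 = -305*1*(-3)*(-1) + 31 = -(-915)*(-1) + 31 = -305*3 + 31 = -915 + 31 = -884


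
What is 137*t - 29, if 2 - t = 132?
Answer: -17839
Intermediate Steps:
t = -130 (t = 2 - 1*132 = 2 - 132 = -130)
137*t - 29 = 137*(-130) - 29 = -17810 - 29 = -17839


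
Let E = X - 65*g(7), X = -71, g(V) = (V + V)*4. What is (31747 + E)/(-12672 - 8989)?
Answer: -28036/21661 ≈ -1.2943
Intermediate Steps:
g(V) = 8*V (g(V) = (2*V)*4 = 8*V)
E = -3711 (E = -71 - 520*7 = -71 - 65*56 = -71 - 3640 = -3711)
(31747 + E)/(-12672 - 8989) = (31747 - 3711)/(-12672 - 8989) = 28036/(-21661) = 28036*(-1/21661) = -28036/21661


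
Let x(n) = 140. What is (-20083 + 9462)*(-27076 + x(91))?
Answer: 286087256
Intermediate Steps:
(-20083 + 9462)*(-27076 + x(91)) = (-20083 + 9462)*(-27076 + 140) = -10621*(-26936) = 286087256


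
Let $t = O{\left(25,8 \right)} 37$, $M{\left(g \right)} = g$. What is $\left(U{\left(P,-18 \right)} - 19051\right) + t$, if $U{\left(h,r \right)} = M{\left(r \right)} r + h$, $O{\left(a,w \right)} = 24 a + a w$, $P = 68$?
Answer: $10941$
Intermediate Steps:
$t = 29600$ ($t = 25 \left(24 + 8\right) 37 = 25 \cdot 32 \cdot 37 = 800 \cdot 37 = 29600$)
$U{\left(h,r \right)} = h + r^{2}$ ($U{\left(h,r \right)} = r r + h = r^{2} + h = h + r^{2}$)
$\left(U{\left(P,-18 \right)} - 19051\right) + t = \left(\left(68 + \left(-18\right)^{2}\right) - 19051\right) + 29600 = \left(\left(68 + 324\right) - 19051\right) + 29600 = \left(392 - 19051\right) + 29600 = -18659 + 29600 = 10941$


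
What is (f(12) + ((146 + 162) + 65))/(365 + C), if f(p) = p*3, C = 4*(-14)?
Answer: 409/309 ≈ 1.3236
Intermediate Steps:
C = -56
f(p) = 3*p
(f(12) + ((146 + 162) + 65))/(365 + C) = (3*12 + ((146 + 162) + 65))/(365 - 56) = (36 + (308 + 65))/309 = (36 + 373)*(1/309) = 409*(1/309) = 409/309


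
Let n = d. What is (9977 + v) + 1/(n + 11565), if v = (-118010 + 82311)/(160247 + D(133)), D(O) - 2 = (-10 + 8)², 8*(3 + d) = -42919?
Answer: 79264129394138/7944862981 ≈ 9976.8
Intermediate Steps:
d = -42943/8 (d = -3 + (⅛)*(-42919) = -3 - 42919/8 = -42943/8 ≈ -5367.9)
n = -42943/8 ≈ -5367.9
D(O) = 6 (D(O) = 2 + (-10 + 8)² = 2 + (-2)² = 2 + 4 = 6)
v = -35699/160253 (v = (-118010 + 82311)/(160247 + 6) = -35699/160253 ≈ -0.22277)
(9977 + v) + 1/(n + 11565) = (9977 - 35699/160253) + 1/(-42943/8 + 11565) = 1598808482/160253 + 1/(49577/8) = 1598808482/160253 + 8/49577 = 79264129394138/7944862981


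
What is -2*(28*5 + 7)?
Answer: -294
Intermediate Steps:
-2*(28*5 + 7) = -2*(140 + 7) = -2*147 = -294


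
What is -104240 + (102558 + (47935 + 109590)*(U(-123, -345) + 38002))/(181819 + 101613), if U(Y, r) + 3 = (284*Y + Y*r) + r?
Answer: -22431492697/283432 ≈ -79142.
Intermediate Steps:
U(Y, r) = -3 + r + 284*Y + Y*r (U(Y, r) = -3 + ((284*Y + Y*r) + r) = -3 + (r + 284*Y + Y*r) = -3 + r + 284*Y + Y*r)
-104240 + (102558 + (47935 + 109590)*(U(-123, -345) + 38002))/(181819 + 101613) = -104240 + (102558 + (47935 + 109590)*((-3 - 345 + 284*(-123) - 123*(-345)) + 38002))/(181819 + 101613) = -104240 + (102558 + 157525*((-3 - 345 - 34932 + 42435) + 38002))/283432 = -104240 + (102558 + 157525*(7155 + 38002))*(1/283432) = -104240 + (102558 + 157525*45157)*(1/283432) = -104240 + (102558 + 7113356425)*(1/283432) = -104240 + 7113458983*(1/283432) = -104240 + 7113458983/283432 = -22431492697/283432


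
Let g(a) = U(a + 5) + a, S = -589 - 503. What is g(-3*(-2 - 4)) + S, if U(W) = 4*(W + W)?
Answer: -890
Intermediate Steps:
U(W) = 8*W (U(W) = 4*(2*W) = 8*W)
S = -1092
g(a) = 40 + 9*a (g(a) = 8*(a + 5) + a = 8*(5 + a) + a = (40 + 8*a) + a = 40 + 9*a)
g(-3*(-2 - 4)) + S = (40 + 9*(-3*(-2 - 4))) - 1092 = (40 + 9*(-3*(-6))) - 1092 = (40 + 9*18) - 1092 = (40 + 162) - 1092 = 202 - 1092 = -890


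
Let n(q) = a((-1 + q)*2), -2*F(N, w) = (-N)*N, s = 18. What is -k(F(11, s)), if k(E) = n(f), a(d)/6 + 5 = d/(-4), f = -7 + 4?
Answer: 18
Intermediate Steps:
f = -3
F(N, w) = N**2/2 (F(N, w) = -(-N)*N/2 = -(-1)*N**2/2 = N**2/2)
a(d) = -30 - 3*d/2 (a(d) = -30 + 6*(d/(-4)) = -30 + 6*(d*(-1/4)) = -30 + 6*(-d/4) = -30 - 3*d/2)
n(q) = -27 - 3*q (n(q) = -30 - 3*(-1 + q)*2/2 = -30 - 3*(-2 + 2*q)/2 = -30 + (3 - 3*q) = -27 - 3*q)
k(E) = -18 (k(E) = -27 - 3*(-3) = -27 + 9 = -18)
-k(F(11, s)) = -1*(-18) = 18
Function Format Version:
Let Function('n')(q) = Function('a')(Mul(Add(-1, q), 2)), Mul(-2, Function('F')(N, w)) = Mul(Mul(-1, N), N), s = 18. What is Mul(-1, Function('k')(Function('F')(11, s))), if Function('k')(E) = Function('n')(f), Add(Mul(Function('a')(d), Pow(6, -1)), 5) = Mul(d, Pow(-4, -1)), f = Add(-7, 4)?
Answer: 18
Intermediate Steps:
f = -3
Function('F')(N, w) = Mul(Rational(1, 2), Pow(N, 2)) (Function('F')(N, w) = Mul(Rational(-1, 2), Mul(Mul(-1, N), N)) = Mul(Rational(-1, 2), Mul(-1, Pow(N, 2))) = Mul(Rational(1, 2), Pow(N, 2)))
Function('a')(d) = Add(-30, Mul(Rational(-3, 2), d)) (Function('a')(d) = Add(-30, Mul(6, Mul(d, Pow(-4, -1)))) = Add(-30, Mul(6, Mul(d, Rational(-1, 4)))) = Add(-30, Mul(6, Mul(Rational(-1, 4), d))) = Add(-30, Mul(Rational(-3, 2), d)))
Function('n')(q) = Add(-27, Mul(-3, q)) (Function('n')(q) = Add(-30, Mul(Rational(-3, 2), Mul(Add(-1, q), 2))) = Add(-30, Mul(Rational(-3, 2), Add(-2, Mul(2, q)))) = Add(-30, Add(3, Mul(-3, q))) = Add(-27, Mul(-3, q)))
Function('k')(E) = -18 (Function('k')(E) = Add(-27, Mul(-3, -3)) = Add(-27, 9) = -18)
Mul(-1, Function('k')(Function('F')(11, s))) = Mul(-1, -18) = 18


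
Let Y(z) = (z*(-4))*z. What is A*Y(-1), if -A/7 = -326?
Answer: -9128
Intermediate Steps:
A = 2282 (A = -7*(-326) = 2282)
Y(z) = -4*z**2 (Y(z) = (-4*z)*z = -4*z**2)
A*Y(-1) = 2282*(-4*(-1)**2) = 2282*(-4*1) = 2282*(-4) = -9128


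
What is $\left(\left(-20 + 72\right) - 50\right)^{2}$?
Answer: $4$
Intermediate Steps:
$\left(\left(-20 + 72\right) - 50\right)^{2} = \left(52 - 50\right)^{2} = 2^{2} = 4$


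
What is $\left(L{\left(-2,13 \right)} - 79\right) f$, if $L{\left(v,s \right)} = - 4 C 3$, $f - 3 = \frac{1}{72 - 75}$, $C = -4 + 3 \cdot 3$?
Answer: $- \frac{1112}{3} \approx -370.67$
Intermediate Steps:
$C = 5$ ($C = -4 + 9 = 5$)
$f = \frac{8}{3}$ ($f = 3 + \frac{1}{72 - 75} = 3 + \frac{1}{-3} = 3 - \frac{1}{3} = \frac{8}{3} \approx 2.6667$)
$L{\left(v,s \right)} = -60$ ($L{\left(v,s \right)} = \left(-4\right) 5 \cdot 3 = \left(-20\right) 3 = -60$)
$\left(L{\left(-2,13 \right)} - 79\right) f = \left(-60 - 79\right) \frac{8}{3} = \left(-139\right) \frac{8}{3} = - \frac{1112}{3}$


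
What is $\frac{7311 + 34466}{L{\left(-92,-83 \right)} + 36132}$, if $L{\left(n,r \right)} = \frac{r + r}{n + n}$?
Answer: $\frac{3843484}{3324227} \approx 1.1562$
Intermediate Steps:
$L{\left(n,r \right)} = \frac{r}{n}$ ($L{\left(n,r \right)} = \frac{2 r}{2 n} = 2 r \frac{1}{2 n} = \frac{r}{n}$)
$\frac{7311 + 34466}{L{\left(-92,-83 \right)} + 36132} = \frac{7311 + 34466}{- \frac{83}{-92} + 36132} = \frac{41777}{\left(-83\right) \left(- \frac{1}{92}\right) + 36132} = \frac{41777}{\frac{83}{92} + 36132} = \frac{41777}{\frac{3324227}{92}} = 41777 \cdot \frac{92}{3324227} = \frac{3843484}{3324227}$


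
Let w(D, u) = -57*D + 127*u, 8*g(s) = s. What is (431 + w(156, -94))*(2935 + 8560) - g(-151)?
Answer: -1875891889/8 ≈ -2.3449e+8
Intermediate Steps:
g(s) = s/8
(431 + w(156, -94))*(2935 + 8560) - g(-151) = (431 + (-57*156 + 127*(-94)))*(2935 + 8560) - (-151)/8 = (431 + (-8892 - 11938))*11495 - 1*(-151/8) = (431 - 20830)*11495 + 151/8 = -20399*11495 + 151/8 = -234486505 + 151/8 = -1875891889/8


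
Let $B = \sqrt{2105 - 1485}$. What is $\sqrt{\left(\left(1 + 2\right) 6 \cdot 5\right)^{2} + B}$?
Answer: $\sqrt{8100 + 2 \sqrt{155}} \approx 90.138$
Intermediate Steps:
$B = 2 \sqrt{155}$ ($B = \sqrt{620} = 2 \sqrt{155} \approx 24.9$)
$\sqrt{\left(\left(1 + 2\right) 6 \cdot 5\right)^{2} + B} = \sqrt{\left(\left(1 + 2\right) 6 \cdot 5\right)^{2} + 2 \sqrt{155}} = \sqrt{\left(3 \cdot 6 \cdot 5\right)^{2} + 2 \sqrt{155}} = \sqrt{\left(18 \cdot 5\right)^{2} + 2 \sqrt{155}} = \sqrt{90^{2} + 2 \sqrt{155}} = \sqrt{8100 + 2 \sqrt{155}}$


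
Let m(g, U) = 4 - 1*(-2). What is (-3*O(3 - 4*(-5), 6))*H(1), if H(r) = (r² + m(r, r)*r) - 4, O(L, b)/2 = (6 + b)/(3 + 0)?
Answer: -72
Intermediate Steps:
O(L, b) = 4 + 2*b/3 (O(L, b) = 2*((6 + b)/(3 + 0)) = 2*((6 + b)/3) = 2*((6 + b)*(⅓)) = 2*(2 + b/3) = 4 + 2*b/3)
m(g, U) = 6 (m(g, U) = 4 + 2 = 6)
H(r) = -4 + r² + 6*r (H(r) = (r² + 6*r) - 4 = -4 + r² + 6*r)
(-3*O(3 - 4*(-5), 6))*H(1) = (-3*(4 + (⅔)*6))*(-4 + 1² + 6*1) = (-3*(4 + 4))*(-4 + 1 + 6) = -3*8*3 = -24*3 = -72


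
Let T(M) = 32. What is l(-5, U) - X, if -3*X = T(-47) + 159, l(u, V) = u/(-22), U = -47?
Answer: 4217/66 ≈ 63.894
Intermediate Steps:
l(u, V) = -u/22 (l(u, V) = u*(-1/22) = -u/22)
X = -191/3 (X = -(32 + 159)/3 = -⅓*191 = -191/3 ≈ -63.667)
l(-5, U) - X = -1/22*(-5) - 1*(-191/3) = 5/22 + 191/3 = 4217/66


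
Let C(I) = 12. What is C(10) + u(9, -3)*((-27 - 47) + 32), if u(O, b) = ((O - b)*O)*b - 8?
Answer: 13956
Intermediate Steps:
u(O, b) = -8 + O*b*(O - b) (u(O, b) = (O*(O - b))*b - 8 = O*b*(O - b) - 8 = -8 + O*b*(O - b))
C(10) + u(9, -3)*((-27 - 47) + 32) = 12 + (-8 - 3*9² - 1*9*(-3)²)*((-27 - 47) + 32) = 12 + (-8 - 3*81 - 1*9*9)*(-74 + 32) = 12 + (-8 - 243 - 81)*(-42) = 12 - 332*(-42) = 12 + 13944 = 13956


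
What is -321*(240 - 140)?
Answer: -32100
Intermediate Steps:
-321*(240 - 140) = -321*100 = -32100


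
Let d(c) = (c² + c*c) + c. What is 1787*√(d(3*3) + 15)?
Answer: 1787*√186 ≈ 24371.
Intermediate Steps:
d(c) = c + 2*c² (d(c) = (c² + c²) + c = 2*c² + c = c + 2*c²)
1787*√(d(3*3) + 15) = 1787*√((3*3)*(1 + 2*(3*3)) + 15) = 1787*√(9*(1 + 2*9) + 15) = 1787*√(9*(1 + 18) + 15) = 1787*√(9*19 + 15) = 1787*√(171 + 15) = 1787*√186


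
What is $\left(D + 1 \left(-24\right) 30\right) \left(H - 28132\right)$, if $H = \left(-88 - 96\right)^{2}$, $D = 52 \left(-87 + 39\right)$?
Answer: $-18408384$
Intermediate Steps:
$D = -2496$ ($D = 52 \left(-48\right) = -2496$)
$H = 33856$ ($H = \left(-184\right)^{2} = 33856$)
$\left(D + 1 \left(-24\right) 30\right) \left(H - 28132\right) = \left(-2496 + 1 \left(-24\right) 30\right) \left(33856 - 28132\right) = \left(-2496 - 720\right) 5724 = \left(-3216\right) 5724 = -18408384$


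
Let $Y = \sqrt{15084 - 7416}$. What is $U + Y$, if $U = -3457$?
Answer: $-3457 + 6 \sqrt{213} \approx -3369.4$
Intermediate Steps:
$Y = 6 \sqrt{213}$ ($Y = \sqrt{7668} = 6 \sqrt{213} \approx 87.567$)
$U + Y = -3457 + 6 \sqrt{213}$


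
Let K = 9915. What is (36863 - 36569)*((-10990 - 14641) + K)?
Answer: -4620504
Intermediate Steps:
(36863 - 36569)*((-10990 - 14641) + K) = (36863 - 36569)*((-10990 - 14641) + 9915) = 294*(-25631 + 9915) = 294*(-15716) = -4620504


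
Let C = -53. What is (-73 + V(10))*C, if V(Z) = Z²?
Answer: -1431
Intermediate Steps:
(-73 + V(10))*C = (-73 + 10²)*(-53) = (-73 + 100)*(-53) = 27*(-53) = -1431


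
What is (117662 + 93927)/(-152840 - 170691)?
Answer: -211589/323531 ≈ -0.65400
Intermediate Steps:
(117662 + 93927)/(-152840 - 170691) = 211589/(-323531) = 211589*(-1/323531) = -211589/323531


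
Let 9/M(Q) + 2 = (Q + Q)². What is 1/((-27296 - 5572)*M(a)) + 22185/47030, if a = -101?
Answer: 116091779/347800959 ≈ 0.33379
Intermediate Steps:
M(Q) = 9/(-2 + 4*Q²) (M(Q) = 9/(-2 + (Q + Q)²) = 9/(-2 + (2*Q)²) = 9/(-2 + 4*Q²))
1/((-27296 - 5572)*M(a)) + 22185/47030 = 1/((-27296 - 5572)*((9/(2*(-1 + 2*(-101)²))))) + 22185/47030 = 1/((-32868)*((9/(2*(-1 + 2*10201))))) + 22185*(1/47030) = -1/(32868*(9/(2*(-1 + 20402)))) + 4437/9406 = -1/(32868*((9/2)/20401)) + 4437/9406 = -1/(32868*((9/2)*(1/20401))) + 4437/9406 = -1/(32868*9/40802) + 4437/9406 = -1/32868*40802/9 + 4437/9406 = -20401/147906 + 4437/9406 = 116091779/347800959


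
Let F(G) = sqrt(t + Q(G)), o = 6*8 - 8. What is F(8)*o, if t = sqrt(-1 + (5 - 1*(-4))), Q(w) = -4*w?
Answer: 40*sqrt(-32 + 2*sqrt(2)) ≈ 216.04*I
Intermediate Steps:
t = 2*sqrt(2) (t = sqrt(-1 + (5 + 4)) = sqrt(-1 + 9) = sqrt(8) = 2*sqrt(2) ≈ 2.8284)
o = 40 (o = 48 - 8 = 40)
F(G) = sqrt(-4*G + 2*sqrt(2)) (F(G) = sqrt(2*sqrt(2) - 4*G) = sqrt(-4*G + 2*sqrt(2)))
F(8)*o = sqrt(-4*8 + 2*sqrt(2))*40 = sqrt(-32 + 2*sqrt(2))*40 = 40*sqrt(-32 + 2*sqrt(2))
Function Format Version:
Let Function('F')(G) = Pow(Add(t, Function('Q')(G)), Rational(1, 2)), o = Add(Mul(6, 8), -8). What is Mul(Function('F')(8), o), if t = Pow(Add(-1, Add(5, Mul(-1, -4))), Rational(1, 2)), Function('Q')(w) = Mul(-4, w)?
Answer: Mul(40, Pow(Add(-32, Mul(2, Pow(2, Rational(1, 2)))), Rational(1, 2))) ≈ Mul(216.04, I)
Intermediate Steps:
t = Mul(2, Pow(2, Rational(1, 2))) (t = Pow(Add(-1, Add(5, 4)), Rational(1, 2)) = Pow(Add(-1, 9), Rational(1, 2)) = Pow(8, Rational(1, 2)) = Mul(2, Pow(2, Rational(1, 2))) ≈ 2.8284)
o = 40 (o = Add(48, -8) = 40)
Function('F')(G) = Pow(Add(Mul(-4, G), Mul(2, Pow(2, Rational(1, 2)))), Rational(1, 2)) (Function('F')(G) = Pow(Add(Mul(2, Pow(2, Rational(1, 2))), Mul(-4, G)), Rational(1, 2)) = Pow(Add(Mul(-4, G), Mul(2, Pow(2, Rational(1, 2)))), Rational(1, 2)))
Mul(Function('F')(8), o) = Mul(Pow(Add(Mul(-4, 8), Mul(2, Pow(2, Rational(1, 2)))), Rational(1, 2)), 40) = Mul(Pow(Add(-32, Mul(2, Pow(2, Rational(1, 2)))), Rational(1, 2)), 40) = Mul(40, Pow(Add(-32, Mul(2, Pow(2, Rational(1, 2)))), Rational(1, 2)))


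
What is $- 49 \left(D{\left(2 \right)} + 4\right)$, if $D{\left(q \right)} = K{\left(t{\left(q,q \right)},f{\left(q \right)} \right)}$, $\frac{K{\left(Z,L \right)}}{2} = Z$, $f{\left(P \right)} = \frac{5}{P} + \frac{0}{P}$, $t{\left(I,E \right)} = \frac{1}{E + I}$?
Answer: $- \frac{441}{2} \approx -220.5$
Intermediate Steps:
$f{\left(P \right)} = \frac{5}{P}$ ($f{\left(P \right)} = \frac{5}{P} + 0 = \frac{5}{P}$)
$K{\left(Z,L \right)} = 2 Z$
$D{\left(q \right)} = \frac{1}{q}$ ($D{\left(q \right)} = \frac{2}{q + q} = \frac{2}{2 q} = 2 \frac{1}{2 q} = \frac{1}{q}$)
$- 49 \left(D{\left(2 \right)} + 4\right) = - 49 \left(\frac{1}{2} + 4\right) = \left(-49\right) \frac{9}{2} = - \frac{441}{2}$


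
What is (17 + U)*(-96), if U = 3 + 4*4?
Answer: -3456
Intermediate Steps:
U = 19 (U = 3 + 16 = 19)
(17 + U)*(-96) = (17 + 19)*(-96) = 36*(-96) = -3456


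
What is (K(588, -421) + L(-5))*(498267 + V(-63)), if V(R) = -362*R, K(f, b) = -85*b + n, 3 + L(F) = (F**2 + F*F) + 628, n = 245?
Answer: 19125984465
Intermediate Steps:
L(F) = 625 + 2*F**2 (L(F) = -3 + ((F**2 + F*F) + 628) = -3 + ((F**2 + F**2) + 628) = -3 + (2*F**2 + 628) = -3 + (628 + 2*F**2) = 625 + 2*F**2)
K(f, b) = 245 - 85*b (K(f, b) = -85*b + 245 = 245 - 85*b)
(K(588, -421) + L(-5))*(498267 + V(-63)) = ((245 - 85*(-421)) + (625 + 2*(-5)**2))*(498267 - 362*(-63)) = ((245 + 35785) + (625 + 2*25))*(498267 + 22806) = (36030 + (625 + 50))*521073 = (36030 + 675)*521073 = 36705*521073 = 19125984465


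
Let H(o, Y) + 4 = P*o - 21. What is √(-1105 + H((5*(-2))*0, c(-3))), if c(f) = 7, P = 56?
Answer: I*√1130 ≈ 33.615*I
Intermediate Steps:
H(o, Y) = -25 + 56*o (H(o, Y) = -4 + (56*o - 21) = -4 + (-21 + 56*o) = -25 + 56*o)
√(-1105 + H((5*(-2))*0, c(-3))) = √(-1105 + (-25 + 56*((5*(-2))*0))) = √(-1105 + (-25 + 56*(-10*0))) = √(-1105 + (-25 + 56*0)) = √(-1105 + (-25 + 0)) = √(-1105 - 25) = √(-1130) = I*√1130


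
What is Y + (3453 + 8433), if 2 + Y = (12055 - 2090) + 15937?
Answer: 37786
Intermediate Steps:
Y = 25900 (Y = -2 + ((12055 - 2090) + 15937) = -2 + (9965 + 15937) = -2 + 25902 = 25900)
Y + (3453 + 8433) = 25900 + (3453 + 8433) = 25900 + 11886 = 37786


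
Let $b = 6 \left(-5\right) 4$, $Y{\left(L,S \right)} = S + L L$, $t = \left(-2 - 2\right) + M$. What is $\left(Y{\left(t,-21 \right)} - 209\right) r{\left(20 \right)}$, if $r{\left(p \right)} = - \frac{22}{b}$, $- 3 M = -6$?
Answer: $- \frac{1243}{30} \approx -41.433$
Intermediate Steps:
$M = 2$ ($M = \left(- \frac{1}{3}\right) \left(-6\right) = 2$)
$t = -2$ ($t = \left(-2 - 2\right) + 2 = -4 + 2 = -2$)
$Y{\left(L,S \right)} = S + L^{2}$
$b = -120$ ($b = \left(-30\right) 4 = -120$)
$r{\left(p \right)} = \frac{11}{60}$ ($r{\left(p \right)} = - \frac{22}{-120} = \left(-22\right) \left(- \frac{1}{120}\right) = \frac{11}{60}$)
$\left(Y{\left(t,-21 \right)} - 209\right) r{\left(20 \right)} = \left(\left(-21 + \left(-2\right)^{2}\right) - 209\right) \frac{11}{60} = \left(\left(-21 + 4\right) - 209\right) \frac{11}{60} = \left(-17 - 209\right) \frac{11}{60} = \left(-226\right) \frac{11}{60} = - \frac{1243}{30}$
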